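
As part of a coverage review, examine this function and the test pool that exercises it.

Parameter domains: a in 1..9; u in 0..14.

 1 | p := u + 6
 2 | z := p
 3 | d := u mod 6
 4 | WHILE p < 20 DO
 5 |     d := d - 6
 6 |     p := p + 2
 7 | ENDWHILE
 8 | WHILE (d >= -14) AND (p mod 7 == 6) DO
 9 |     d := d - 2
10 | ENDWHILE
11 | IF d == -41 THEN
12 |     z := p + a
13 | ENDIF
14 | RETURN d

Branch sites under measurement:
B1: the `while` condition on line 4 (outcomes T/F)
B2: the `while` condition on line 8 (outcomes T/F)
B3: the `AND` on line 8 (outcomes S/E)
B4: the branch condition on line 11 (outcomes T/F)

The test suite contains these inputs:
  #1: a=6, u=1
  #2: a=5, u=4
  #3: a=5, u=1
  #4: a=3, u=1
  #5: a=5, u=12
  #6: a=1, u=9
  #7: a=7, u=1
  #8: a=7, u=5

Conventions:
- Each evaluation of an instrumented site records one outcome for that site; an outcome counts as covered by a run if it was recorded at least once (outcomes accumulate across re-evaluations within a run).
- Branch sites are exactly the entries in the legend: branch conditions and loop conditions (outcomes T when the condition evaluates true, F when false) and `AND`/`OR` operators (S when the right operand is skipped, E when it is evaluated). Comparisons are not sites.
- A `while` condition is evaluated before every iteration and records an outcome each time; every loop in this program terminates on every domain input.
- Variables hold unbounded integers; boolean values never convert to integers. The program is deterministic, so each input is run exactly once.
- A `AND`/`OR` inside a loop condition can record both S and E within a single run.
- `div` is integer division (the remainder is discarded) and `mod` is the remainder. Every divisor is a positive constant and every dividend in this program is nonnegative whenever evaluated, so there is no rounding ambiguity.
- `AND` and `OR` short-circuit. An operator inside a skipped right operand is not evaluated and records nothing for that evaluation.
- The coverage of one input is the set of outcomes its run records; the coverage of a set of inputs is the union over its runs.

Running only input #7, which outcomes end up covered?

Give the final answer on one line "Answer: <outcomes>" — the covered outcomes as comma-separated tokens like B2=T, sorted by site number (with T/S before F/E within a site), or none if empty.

Event log for input #7 (a=7, u=1):
  B1->T, B1->T, B1->T, B1->T, B1->T, B1->T, B1->T, B1->F, B3->S, B2->F
  B4->T
deduplicating events, the covered set is: B1=T, B1=F, B2=F, B3=S, B4=T

Answer: B1=T, B1=F, B2=F, B3=S, B4=T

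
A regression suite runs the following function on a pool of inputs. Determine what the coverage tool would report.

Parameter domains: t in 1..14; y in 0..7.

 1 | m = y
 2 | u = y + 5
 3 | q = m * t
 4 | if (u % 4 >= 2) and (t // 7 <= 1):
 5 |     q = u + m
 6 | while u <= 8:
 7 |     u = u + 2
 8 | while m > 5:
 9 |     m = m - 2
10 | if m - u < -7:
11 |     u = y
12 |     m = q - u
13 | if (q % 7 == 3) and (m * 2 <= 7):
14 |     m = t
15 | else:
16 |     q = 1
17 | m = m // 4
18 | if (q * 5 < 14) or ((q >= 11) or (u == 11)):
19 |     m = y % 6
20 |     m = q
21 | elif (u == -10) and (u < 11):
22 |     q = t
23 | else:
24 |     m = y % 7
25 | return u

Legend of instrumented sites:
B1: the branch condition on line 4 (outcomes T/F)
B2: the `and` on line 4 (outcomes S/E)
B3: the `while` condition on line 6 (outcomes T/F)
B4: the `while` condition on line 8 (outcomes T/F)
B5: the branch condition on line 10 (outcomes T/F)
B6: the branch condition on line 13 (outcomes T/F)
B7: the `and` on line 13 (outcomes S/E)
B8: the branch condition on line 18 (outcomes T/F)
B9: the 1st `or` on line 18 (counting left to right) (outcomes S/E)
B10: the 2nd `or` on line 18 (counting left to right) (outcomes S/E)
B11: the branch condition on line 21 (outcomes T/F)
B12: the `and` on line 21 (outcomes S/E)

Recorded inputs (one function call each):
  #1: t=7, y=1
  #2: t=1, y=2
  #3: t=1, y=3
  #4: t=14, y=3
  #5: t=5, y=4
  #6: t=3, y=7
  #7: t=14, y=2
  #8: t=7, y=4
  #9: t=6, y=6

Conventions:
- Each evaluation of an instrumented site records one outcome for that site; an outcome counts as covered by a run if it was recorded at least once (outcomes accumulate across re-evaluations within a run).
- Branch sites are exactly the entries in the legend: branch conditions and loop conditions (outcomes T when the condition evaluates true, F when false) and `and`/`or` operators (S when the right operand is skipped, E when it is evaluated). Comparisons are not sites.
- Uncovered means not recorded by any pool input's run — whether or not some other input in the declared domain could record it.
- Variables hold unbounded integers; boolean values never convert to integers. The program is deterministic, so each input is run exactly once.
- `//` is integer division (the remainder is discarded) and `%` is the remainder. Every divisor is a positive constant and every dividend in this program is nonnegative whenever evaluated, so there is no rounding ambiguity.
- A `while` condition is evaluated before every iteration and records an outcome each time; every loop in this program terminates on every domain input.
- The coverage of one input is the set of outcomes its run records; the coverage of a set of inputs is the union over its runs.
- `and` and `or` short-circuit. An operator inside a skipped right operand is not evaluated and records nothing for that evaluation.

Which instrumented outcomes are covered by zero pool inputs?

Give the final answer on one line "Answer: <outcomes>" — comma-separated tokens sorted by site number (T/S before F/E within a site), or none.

run #1 (t=7, y=1) runs B2->E, B1->T, B3->T, B3->T, B3->F, B4->F, B5->T, B7->S, B6->F, B9->S, B8->T; records B1=T, B2=E, B3=T, B3=F, B4=F, B5=T, B6=F, B7=S, B8=T, B9=S
run #2 (t=1, y=2) runs B2->E, B1->T, B3->T, B3->F, B4->F, B5->F, B7->S, B6->F, B9->S, B8->T; records B1=T, B2=E, B3=T, B3=F, B4=F, B5=F, B6=F, B7=S, B8=T, B9=S
run #3 (t=1, y=3) runs B2->S, B1->F, B3->T, B3->F, B4->F, B5->F, B7->E, B6->T, B9->E, B10->E, B8->F, B12->S, B11->F; records B1=F, B2=S, B3=T, B3=F, B4=F, B5=F, B6=T, B7=E, B8=F, B9=E, B10=E, B11=F, B12=S
run #4 (t=14, y=3) runs B2->S, B1->F, B3->T, B3->F, B4->F, B5->F, B7->S, B6->F, B9->S, B8->T; records B1=F, B2=S, B3=T, B3=F, B4=F, B5=F, B6=F, B7=S, B8=T, B9=S
run #5 (t=5, y=4) runs B2->S, B1->F, B3->F, B4->F, B5->F, B7->S, B6->F, B9->S, B8->T; records B1=F, B2=S, B3=F, B4=F, B5=F, B6=F, B7=S, B8=T, B9=S
run #6 (t=3, y=7) runs B2->S, B1->F, B3->F, B4->T, B4->F, B5->F, B7->S, B6->F, B9->S, B8->T; records B1=F, B2=S, B3=F, B4=T, B4=F, B5=F, B6=F, B7=S, B8=T, B9=S
run #7 (t=14, y=2) runs B2->E, B1->F, B3->T, B3->F, B4->F, B5->F, B7->S, B6->F, B9->S, B8->T; records B1=F, B2=E, B3=T, B3=F, B4=F, B5=F, B6=F, B7=S, B8=T, B9=S
run #8 (t=7, y=4) runs B2->S, B1->F, B3->F, B4->F, B5->F, B7->S, B6->F, B9->S, B8->T; records B1=F, B2=S, B3=F, B4=F, B5=F, B6=F, B7=S, B8=T, B9=S
run #9 (t=6, y=6) runs B2->E, B1->T, B3->F, B4->T, B4->F, B5->F, B7->E, B6->F, B9->S, B8->T; records B1=T, B2=E, B3=F, B4=T, B4=F, B5=F, B6=F, B7=E, B8=T, B9=S
union over the pool: B1=T, B1=F, B2=S, B2=E, B3=T, B3=F, B4=T, B4=F, B5=T, B5=F, B6=T, B6=F, B7=S, B7=E, B8=T, B8=F, B9=S, B9=E, B10=E, B11=F, B12=S
uncovered (3 of 24): B10=S, B11=T, B12=E

Answer: B10=S, B11=T, B12=E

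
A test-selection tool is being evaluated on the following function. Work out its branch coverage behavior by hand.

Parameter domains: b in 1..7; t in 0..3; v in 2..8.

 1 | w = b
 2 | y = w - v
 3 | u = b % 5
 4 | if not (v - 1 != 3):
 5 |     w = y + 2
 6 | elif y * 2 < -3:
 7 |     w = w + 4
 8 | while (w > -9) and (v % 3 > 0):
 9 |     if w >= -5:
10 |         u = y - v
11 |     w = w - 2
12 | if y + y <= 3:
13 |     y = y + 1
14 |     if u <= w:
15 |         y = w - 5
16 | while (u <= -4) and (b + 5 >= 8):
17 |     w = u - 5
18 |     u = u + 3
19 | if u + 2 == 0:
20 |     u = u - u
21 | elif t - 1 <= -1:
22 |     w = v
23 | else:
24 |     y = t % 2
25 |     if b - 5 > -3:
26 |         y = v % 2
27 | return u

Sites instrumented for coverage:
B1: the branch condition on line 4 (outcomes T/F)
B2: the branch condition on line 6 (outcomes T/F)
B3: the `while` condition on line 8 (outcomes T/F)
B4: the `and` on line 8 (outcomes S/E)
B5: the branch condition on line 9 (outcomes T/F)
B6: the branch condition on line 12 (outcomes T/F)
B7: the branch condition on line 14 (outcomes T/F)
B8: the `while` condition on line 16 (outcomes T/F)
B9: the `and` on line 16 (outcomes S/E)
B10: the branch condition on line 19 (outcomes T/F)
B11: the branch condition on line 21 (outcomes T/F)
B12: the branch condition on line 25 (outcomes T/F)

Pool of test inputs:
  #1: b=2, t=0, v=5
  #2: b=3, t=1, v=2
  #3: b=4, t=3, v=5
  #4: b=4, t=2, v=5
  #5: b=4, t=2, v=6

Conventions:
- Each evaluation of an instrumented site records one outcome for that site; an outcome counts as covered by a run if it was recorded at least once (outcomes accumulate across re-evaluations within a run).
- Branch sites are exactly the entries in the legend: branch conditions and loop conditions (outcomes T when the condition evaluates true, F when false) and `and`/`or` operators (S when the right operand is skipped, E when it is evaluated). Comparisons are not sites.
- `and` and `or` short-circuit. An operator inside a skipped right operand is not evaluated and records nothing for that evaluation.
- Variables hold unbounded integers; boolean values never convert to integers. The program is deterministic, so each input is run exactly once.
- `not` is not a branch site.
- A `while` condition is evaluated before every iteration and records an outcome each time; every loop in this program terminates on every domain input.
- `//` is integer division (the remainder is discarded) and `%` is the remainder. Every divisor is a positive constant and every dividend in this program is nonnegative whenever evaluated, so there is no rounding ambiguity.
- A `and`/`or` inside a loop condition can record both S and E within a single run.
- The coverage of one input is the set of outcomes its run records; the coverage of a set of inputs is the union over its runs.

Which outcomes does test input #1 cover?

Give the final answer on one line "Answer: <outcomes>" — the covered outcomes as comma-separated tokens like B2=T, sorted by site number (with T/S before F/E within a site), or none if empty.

Simulating input #1 (b=2, t=0, v=5) step by step:
  B1->F, B2->T, B4->E, B3->T, B5->T, B4->E, B3->T, B5->T, B4->E, B3->T
  B5->T, B4->E, B3->T, B5->T, B4->E, B3->T, B5->T, B4->E, B3->T, B5->T
  B4->E, B3->T, B5->F, B4->E, B3->T, B5->F, B4->S, B3->F, B6->T, B7->F
  B9->E, B8->F, B10->F, B11->T
distinct outcomes covered: B1=F, B2=T, B3=T, B3=F, B4=S, B4=E, B5=T, B5=F, B6=T, B7=F, B8=F, B9=E, B10=F, B11=T

Answer: B1=F, B2=T, B3=T, B3=F, B4=S, B4=E, B5=T, B5=F, B6=T, B7=F, B8=F, B9=E, B10=F, B11=T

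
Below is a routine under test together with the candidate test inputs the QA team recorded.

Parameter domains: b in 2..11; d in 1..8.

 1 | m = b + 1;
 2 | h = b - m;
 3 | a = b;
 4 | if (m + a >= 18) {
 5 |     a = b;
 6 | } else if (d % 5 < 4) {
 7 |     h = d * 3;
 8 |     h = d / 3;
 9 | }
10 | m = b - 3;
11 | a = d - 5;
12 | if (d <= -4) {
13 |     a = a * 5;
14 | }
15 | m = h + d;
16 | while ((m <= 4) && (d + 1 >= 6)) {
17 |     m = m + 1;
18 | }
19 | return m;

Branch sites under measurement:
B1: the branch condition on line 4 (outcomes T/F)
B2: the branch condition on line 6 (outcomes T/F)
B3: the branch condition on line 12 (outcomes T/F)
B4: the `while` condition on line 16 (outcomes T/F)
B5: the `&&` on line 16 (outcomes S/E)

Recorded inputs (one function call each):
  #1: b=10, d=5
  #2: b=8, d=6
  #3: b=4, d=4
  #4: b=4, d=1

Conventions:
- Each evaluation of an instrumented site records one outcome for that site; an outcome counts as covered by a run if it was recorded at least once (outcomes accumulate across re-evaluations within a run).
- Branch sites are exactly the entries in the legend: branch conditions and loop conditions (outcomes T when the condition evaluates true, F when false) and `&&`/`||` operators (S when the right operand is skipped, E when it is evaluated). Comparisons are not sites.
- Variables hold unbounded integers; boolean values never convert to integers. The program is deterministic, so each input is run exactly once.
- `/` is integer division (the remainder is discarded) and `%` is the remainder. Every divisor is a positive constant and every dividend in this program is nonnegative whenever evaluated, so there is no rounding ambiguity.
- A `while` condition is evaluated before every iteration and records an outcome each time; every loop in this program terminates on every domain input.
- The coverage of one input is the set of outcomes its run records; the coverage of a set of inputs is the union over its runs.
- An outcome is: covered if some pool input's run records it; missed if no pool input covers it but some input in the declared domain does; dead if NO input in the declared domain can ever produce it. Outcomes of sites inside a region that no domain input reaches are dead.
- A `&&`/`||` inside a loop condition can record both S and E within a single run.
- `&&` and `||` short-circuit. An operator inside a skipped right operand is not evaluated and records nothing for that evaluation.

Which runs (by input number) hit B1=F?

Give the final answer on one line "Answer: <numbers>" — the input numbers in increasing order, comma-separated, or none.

input #1 (b=10, d=5): never hits B1=F
input #2 (b=8, d=6): hits B1=F
input #3 (b=4, d=4): hits B1=F
input #4 (b=4, d=1): hits B1=F

Answer: 2, 3, 4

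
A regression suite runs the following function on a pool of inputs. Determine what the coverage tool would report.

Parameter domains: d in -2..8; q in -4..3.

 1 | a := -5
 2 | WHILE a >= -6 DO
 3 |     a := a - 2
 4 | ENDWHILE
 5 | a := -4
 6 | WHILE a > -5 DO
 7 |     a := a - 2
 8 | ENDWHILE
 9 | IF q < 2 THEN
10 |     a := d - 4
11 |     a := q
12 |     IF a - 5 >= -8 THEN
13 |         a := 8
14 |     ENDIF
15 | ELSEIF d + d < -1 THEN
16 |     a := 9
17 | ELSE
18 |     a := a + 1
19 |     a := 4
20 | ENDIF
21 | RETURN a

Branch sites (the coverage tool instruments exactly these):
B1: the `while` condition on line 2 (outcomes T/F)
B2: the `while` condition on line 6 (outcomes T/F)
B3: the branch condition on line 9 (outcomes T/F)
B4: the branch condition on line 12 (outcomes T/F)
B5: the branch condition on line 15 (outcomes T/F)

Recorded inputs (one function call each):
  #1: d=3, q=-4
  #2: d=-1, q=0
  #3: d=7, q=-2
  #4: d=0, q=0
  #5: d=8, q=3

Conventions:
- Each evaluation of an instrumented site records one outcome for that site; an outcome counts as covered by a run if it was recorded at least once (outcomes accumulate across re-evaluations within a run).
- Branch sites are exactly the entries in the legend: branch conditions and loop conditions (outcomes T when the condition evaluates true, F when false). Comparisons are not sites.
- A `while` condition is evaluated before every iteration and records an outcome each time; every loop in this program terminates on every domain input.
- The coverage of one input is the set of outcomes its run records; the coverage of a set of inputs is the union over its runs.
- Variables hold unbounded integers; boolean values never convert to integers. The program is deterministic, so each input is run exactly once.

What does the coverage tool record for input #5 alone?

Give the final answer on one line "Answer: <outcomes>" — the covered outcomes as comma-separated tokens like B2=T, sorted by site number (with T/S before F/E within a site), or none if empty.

Running input #5 (d=8, q=3), event by event:
  B1->T, B1->F, B2->T, B2->F, B3->F, B5->F
as a set, this run covers: B1=T, B1=F, B2=T, B2=F, B3=F, B5=F

Answer: B1=T, B1=F, B2=T, B2=F, B3=F, B5=F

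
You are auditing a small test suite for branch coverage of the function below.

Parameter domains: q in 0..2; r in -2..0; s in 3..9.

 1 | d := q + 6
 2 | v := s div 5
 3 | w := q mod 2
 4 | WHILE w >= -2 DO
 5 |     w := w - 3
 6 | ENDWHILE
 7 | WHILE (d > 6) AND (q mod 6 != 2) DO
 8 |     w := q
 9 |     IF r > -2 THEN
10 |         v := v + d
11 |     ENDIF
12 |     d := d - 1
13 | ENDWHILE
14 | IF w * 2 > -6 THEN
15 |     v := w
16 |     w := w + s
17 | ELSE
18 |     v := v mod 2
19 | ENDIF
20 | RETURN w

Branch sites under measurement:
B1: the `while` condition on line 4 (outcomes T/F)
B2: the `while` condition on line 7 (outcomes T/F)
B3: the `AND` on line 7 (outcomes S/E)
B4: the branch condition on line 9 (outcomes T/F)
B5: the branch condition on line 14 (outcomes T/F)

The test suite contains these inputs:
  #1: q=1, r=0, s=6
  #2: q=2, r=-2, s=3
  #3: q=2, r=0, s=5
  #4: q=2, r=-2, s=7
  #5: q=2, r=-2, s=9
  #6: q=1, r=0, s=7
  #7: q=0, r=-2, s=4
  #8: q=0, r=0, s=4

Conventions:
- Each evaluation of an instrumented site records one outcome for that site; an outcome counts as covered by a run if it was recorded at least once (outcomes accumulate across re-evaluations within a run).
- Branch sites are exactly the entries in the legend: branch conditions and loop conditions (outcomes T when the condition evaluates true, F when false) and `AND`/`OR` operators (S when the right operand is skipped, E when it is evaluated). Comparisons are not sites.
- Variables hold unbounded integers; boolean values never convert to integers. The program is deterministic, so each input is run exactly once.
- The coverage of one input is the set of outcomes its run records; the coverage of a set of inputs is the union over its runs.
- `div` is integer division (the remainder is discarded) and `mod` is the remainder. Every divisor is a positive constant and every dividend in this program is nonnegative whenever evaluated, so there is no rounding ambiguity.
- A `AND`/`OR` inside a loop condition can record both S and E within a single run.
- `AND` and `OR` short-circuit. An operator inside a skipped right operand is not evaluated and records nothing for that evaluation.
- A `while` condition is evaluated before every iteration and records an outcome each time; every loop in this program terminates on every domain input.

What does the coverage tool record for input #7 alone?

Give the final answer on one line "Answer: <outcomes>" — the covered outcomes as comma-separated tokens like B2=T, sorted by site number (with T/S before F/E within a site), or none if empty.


Tracing the run of input #7 (q=0, r=-2, s=4):
  B1->T, B1->F, B3->S, B2->F, B5->F
collecting distinct outcomes: B1=T, B1=F, B2=F, B3=S, B5=F
Answer: B1=T, B1=F, B2=F, B3=S, B5=F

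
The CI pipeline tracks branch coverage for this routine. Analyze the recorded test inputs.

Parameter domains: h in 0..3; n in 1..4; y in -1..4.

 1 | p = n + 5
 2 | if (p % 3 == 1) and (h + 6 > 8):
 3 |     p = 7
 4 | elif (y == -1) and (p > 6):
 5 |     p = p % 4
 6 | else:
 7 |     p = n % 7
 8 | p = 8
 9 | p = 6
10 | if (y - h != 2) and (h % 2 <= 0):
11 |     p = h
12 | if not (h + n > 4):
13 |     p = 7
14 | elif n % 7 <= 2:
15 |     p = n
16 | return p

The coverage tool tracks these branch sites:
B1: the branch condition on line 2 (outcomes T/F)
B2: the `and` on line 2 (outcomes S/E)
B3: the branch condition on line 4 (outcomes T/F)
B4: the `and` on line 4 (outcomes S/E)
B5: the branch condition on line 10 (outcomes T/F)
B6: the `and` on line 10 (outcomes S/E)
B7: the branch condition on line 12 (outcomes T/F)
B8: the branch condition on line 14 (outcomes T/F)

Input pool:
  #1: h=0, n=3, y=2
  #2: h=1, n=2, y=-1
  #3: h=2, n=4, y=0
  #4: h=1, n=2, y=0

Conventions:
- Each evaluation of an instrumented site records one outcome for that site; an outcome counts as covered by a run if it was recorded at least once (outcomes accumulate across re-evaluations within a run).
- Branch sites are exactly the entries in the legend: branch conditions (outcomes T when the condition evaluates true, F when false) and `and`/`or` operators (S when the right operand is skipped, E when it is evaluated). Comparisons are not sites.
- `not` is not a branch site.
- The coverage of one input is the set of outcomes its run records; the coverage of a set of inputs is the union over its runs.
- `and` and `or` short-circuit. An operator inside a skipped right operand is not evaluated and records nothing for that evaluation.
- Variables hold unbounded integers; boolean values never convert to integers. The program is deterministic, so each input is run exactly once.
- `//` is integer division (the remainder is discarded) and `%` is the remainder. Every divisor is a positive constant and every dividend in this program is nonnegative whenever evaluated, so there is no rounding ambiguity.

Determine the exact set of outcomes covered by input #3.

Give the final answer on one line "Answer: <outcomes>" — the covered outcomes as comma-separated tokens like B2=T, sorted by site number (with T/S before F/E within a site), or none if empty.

Running input #3 (h=2, n=4, y=0), event by event:
  B2->S, B1->F, B4->S, B3->F, B6->E, B5->T, B7->F, B8->F
deduplicating events, the covered set is: B1=F, B2=S, B3=F, B4=S, B5=T, B6=E, B7=F, B8=F

Answer: B1=F, B2=S, B3=F, B4=S, B5=T, B6=E, B7=F, B8=F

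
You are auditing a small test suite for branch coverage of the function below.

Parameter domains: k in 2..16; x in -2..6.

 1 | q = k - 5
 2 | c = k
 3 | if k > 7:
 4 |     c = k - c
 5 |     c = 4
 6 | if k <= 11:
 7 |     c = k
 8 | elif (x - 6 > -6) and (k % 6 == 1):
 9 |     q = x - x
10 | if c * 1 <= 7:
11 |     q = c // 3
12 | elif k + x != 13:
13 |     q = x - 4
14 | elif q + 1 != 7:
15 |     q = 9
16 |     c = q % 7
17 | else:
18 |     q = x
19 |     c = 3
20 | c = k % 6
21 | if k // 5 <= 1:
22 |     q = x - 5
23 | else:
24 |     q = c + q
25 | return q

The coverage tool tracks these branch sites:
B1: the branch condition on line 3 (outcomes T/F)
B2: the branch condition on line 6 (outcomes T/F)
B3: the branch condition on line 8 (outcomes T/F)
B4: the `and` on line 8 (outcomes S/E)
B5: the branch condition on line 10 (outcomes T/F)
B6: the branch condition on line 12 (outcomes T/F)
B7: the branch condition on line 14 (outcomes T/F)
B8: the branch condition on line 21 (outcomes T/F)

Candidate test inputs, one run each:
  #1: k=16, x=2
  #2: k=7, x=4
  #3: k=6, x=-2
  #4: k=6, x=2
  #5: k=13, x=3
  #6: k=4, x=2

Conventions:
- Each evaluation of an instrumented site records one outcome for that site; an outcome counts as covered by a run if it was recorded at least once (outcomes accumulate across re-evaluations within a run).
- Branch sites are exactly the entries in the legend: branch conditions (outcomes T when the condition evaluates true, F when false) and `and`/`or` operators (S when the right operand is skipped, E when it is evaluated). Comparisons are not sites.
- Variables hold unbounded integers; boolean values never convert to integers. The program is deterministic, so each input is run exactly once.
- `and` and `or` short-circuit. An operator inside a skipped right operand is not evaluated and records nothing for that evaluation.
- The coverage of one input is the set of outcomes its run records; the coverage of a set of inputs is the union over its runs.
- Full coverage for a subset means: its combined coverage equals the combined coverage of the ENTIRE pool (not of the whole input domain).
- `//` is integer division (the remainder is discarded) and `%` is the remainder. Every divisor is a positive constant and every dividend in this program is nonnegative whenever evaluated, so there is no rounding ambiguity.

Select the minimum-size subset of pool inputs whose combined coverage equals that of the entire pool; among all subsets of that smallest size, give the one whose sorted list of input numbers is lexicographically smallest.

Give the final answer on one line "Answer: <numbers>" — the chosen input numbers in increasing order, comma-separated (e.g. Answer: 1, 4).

#1 (k=16, x=2) -> covered: B1=T, B2=F, B3=F, B4=E, B5=T, B8=F
#2 (k=7, x=4) -> covered: B1=F, B2=T, B5=T, B8=T
#3 (k=6, x=-2) -> covered: B1=F, B2=T, B5=T, B8=T
#4 (k=6, x=2) -> covered: B1=F, B2=T, B5=T, B8=T
#5 (k=13, x=3) -> covered: B1=T, B2=F, B3=T, B4=E, B5=T, B8=F
#6 (k=4, x=2) -> covered: B1=F, B2=T, B5=T, B8=T
union over all inputs: B1=T, B1=F, B2=T, B2=F, B3=T, B3=F, B4=E, B5=T, B8=T, B8=F (10 outcomes)
checked all size-1 subsets: none covers 10 outcomes (max 6/10)
checked all size-2 subsets: none covers 10 outcomes (max 9/10)
the canonical winner is {1, 2, 5}: size 3, full 10-outcome coverage, earliest index list among size-3 covers

Answer: 1, 2, 5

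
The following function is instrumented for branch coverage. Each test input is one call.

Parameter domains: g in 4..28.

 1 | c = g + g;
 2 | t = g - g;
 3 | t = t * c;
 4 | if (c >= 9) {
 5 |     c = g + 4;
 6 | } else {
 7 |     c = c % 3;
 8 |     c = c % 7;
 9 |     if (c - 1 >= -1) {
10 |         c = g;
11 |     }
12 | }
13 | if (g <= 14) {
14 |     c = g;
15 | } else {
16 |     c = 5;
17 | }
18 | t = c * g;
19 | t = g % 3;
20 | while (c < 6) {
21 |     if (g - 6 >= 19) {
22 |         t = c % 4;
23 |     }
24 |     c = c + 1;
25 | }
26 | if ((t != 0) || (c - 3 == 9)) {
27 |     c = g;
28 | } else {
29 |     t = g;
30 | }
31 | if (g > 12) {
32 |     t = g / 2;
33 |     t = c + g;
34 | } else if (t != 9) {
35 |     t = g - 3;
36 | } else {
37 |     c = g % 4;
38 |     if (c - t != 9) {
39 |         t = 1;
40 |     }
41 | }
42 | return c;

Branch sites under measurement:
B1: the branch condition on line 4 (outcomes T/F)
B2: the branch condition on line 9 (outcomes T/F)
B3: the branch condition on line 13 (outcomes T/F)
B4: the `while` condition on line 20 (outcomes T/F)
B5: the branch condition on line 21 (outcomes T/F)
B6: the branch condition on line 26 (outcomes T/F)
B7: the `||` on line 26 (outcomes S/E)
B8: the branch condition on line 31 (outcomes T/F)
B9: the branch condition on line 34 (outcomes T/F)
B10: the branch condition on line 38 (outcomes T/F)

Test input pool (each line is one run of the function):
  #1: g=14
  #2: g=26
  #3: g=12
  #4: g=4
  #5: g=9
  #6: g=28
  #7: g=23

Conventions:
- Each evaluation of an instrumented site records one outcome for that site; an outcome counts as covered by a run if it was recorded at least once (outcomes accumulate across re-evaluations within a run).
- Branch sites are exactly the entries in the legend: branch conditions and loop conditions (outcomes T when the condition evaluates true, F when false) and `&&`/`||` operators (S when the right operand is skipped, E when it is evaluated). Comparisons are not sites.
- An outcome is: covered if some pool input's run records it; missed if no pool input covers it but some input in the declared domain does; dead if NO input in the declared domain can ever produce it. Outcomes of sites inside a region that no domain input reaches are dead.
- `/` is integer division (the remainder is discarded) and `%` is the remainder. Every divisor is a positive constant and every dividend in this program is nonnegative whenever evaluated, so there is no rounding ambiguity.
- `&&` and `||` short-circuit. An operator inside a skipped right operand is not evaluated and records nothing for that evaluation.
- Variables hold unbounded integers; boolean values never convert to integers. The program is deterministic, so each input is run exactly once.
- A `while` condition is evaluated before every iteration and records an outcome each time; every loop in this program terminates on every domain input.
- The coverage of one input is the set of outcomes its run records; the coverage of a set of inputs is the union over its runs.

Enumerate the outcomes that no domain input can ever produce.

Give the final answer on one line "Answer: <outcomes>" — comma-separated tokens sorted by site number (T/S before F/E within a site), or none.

checking every outcome against all 25 domain inputs:
  B2=F: unreachable across the whole domain -> dead
  B10=F: unreachable across the whole domain -> dead
  reachable outcomes have witnesses, e.g. B1=T (e.g. g=5), B1=F (e.g. g=4), B2=T (e.g. g=4), B3=T (e.g. g=4)

Answer: B2=F, B10=F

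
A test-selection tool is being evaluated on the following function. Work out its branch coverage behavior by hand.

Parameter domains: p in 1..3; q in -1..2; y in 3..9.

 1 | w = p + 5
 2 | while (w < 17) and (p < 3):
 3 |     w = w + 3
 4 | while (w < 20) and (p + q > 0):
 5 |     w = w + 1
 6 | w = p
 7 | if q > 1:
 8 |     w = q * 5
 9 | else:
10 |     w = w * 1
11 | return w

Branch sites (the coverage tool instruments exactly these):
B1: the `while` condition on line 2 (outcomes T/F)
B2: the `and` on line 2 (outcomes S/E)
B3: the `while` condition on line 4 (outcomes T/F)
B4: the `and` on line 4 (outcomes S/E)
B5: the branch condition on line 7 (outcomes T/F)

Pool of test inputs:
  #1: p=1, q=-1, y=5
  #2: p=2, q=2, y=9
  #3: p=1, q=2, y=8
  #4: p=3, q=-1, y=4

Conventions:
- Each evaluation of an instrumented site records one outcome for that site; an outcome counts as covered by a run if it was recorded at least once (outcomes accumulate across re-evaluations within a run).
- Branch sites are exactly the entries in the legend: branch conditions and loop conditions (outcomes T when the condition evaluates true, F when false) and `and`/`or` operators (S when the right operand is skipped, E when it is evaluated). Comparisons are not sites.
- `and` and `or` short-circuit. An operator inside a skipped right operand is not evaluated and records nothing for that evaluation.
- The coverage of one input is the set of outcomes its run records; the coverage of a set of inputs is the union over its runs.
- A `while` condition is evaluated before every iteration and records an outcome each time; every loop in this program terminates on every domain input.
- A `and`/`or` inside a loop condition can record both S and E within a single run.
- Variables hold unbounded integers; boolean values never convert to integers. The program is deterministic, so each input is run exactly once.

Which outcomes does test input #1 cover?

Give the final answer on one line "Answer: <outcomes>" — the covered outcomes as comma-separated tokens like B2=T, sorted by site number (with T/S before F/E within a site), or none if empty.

Running input #1 (p=1, q=-1, y=5), event by event:
  B2->E, B1->T, B2->E, B1->T, B2->E, B1->T, B2->E, B1->T, B2->S, B1->F
  B4->E, B3->F, B5->F
collecting distinct outcomes: B1=T, B1=F, B2=S, B2=E, B3=F, B4=E, B5=F

Answer: B1=T, B1=F, B2=S, B2=E, B3=F, B4=E, B5=F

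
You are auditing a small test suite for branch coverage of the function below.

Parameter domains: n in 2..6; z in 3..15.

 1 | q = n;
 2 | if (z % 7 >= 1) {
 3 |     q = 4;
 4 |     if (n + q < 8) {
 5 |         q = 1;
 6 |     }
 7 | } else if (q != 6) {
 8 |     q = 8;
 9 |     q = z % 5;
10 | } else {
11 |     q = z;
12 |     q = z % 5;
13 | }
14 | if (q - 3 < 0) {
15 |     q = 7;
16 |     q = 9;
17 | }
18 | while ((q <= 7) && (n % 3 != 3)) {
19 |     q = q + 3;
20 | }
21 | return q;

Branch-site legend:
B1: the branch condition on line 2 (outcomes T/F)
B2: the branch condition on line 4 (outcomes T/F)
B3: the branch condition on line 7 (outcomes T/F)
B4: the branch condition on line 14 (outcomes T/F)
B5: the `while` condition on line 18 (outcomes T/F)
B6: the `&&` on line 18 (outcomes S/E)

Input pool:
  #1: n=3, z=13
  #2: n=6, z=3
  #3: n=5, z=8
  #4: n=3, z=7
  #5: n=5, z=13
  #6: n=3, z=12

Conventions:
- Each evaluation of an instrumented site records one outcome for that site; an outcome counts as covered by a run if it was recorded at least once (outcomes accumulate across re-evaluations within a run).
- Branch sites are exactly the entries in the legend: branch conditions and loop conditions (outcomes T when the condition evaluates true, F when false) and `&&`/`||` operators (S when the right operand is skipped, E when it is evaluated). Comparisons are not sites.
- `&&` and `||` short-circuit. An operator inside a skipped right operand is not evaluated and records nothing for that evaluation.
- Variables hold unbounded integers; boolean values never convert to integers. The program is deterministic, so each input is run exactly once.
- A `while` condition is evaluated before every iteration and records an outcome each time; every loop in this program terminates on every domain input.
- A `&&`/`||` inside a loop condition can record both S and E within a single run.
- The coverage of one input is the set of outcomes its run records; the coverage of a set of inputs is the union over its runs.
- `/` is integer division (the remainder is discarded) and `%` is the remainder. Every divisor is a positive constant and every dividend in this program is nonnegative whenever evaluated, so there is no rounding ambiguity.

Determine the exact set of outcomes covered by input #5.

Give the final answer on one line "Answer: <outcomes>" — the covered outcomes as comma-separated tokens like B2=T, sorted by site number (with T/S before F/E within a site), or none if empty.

Simulating input #5 (n=5, z=13) step by step:
  B1->T, B2->F, B4->F, B6->E, B5->T, B6->E, B5->T, B6->S, B5->F
distinct outcomes covered: B1=T, B2=F, B4=F, B5=T, B5=F, B6=S, B6=E

Answer: B1=T, B2=F, B4=F, B5=T, B5=F, B6=S, B6=E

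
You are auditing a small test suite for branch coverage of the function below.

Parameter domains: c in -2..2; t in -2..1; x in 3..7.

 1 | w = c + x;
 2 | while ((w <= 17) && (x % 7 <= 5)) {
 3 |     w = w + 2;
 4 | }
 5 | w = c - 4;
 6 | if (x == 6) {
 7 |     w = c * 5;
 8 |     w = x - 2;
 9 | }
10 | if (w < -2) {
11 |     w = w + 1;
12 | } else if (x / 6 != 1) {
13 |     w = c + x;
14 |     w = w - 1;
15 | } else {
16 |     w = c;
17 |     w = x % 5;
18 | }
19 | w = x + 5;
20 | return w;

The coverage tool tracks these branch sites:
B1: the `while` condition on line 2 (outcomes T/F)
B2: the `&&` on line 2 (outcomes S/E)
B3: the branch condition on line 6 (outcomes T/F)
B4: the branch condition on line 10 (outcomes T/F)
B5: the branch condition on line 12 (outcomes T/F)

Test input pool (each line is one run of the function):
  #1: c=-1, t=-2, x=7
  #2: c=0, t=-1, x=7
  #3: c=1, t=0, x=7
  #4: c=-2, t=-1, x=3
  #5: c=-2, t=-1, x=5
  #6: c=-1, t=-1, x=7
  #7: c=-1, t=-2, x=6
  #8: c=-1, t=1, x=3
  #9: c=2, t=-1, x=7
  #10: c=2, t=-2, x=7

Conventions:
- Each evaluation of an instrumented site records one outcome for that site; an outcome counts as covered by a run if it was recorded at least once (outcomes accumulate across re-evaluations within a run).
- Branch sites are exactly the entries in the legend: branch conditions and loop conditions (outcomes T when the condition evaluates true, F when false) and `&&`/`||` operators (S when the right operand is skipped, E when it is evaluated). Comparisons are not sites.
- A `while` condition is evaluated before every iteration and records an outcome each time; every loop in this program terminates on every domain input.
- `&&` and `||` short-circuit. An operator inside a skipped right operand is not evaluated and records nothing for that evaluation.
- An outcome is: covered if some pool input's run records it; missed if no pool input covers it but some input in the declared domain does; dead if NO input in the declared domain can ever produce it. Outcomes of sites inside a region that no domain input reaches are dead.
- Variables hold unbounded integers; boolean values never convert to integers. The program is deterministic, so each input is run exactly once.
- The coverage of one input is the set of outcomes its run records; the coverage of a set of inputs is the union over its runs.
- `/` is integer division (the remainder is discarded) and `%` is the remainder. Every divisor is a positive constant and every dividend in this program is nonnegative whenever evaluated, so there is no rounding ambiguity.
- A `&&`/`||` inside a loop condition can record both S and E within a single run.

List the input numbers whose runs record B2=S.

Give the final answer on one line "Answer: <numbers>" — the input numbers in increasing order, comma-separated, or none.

input #1 (c=-1, t=-2, x=7): covers B2=S
input #2 (c=0, t=-1, x=7): covers B2=S
input #3 (c=1, t=0, x=7): covers B2=S
input #4 (c=-2, t=-1, x=3): covers B2=S
input #5 (c=-2, t=-1, x=5): covers B2=S
input #6 (c=-1, t=-1, x=7): covers B2=S
input #7 (c=-1, t=-2, x=6): misses B2=S
input #8 (c=-1, t=1, x=3): covers B2=S
input #9 (c=2, t=-1, x=7): covers B2=S
input #10 (c=2, t=-2, x=7): covers B2=S

Answer: 1, 2, 3, 4, 5, 6, 8, 9, 10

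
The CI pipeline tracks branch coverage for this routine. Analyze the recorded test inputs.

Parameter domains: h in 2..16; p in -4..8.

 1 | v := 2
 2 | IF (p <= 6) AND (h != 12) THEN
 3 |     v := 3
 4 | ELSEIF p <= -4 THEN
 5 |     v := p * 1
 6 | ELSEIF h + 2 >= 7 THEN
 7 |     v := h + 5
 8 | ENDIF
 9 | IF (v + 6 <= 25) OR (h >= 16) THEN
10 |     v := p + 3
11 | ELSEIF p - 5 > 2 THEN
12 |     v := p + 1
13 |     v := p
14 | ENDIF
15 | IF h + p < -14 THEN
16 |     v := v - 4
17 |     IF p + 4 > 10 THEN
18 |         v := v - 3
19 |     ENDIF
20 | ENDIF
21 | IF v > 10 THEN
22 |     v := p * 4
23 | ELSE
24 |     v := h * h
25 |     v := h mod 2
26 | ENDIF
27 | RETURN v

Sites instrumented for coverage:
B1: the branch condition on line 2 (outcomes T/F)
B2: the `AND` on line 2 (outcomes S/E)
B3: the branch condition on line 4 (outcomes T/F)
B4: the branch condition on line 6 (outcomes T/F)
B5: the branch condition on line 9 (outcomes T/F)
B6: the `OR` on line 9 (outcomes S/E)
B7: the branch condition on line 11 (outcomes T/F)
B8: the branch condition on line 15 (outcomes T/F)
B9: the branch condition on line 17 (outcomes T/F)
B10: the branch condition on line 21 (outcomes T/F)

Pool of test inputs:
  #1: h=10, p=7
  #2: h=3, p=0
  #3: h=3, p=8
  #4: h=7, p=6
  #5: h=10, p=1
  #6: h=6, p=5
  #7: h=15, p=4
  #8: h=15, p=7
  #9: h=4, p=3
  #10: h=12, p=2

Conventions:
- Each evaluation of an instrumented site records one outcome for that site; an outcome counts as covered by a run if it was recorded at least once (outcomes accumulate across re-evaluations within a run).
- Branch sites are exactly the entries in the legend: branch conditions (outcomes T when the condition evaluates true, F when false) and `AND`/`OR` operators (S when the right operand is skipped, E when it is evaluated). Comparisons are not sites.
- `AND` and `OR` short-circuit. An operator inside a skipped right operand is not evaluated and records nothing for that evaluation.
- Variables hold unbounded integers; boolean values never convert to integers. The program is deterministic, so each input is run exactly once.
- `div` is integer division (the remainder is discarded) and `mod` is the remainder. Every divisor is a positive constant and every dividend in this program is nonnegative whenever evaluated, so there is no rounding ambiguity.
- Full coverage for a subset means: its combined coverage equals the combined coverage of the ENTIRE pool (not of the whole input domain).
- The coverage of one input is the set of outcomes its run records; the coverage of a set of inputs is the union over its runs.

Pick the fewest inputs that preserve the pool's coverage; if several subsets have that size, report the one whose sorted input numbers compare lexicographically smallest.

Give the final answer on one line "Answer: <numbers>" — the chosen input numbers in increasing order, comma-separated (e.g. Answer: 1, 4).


input #1, h=10, p=7: events B2->S, B1->F, B3->F, B4->T, B6->S, B5->T, B8->F, B10->F; outcomes B1=F, B2=S, B3=F, B4=T, B5=T, B6=S, B8=F, B10=F
input #2, h=3, p=0: events B2->E, B1->T, B6->S, B5->T, B8->F, B10->F; outcomes B1=T, B2=E, B5=T, B6=S, B8=F, B10=F
input #3, h=3, p=8: events B2->S, B1->F, B3->F, B4->F, B6->S, B5->T, B8->F, B10->T; outcomes B1=F, B2=S, B3=F, B4=F, B5=T, B6=S, B8=F, B10=T
input #4, h=7, p=6: events B2->E, B1->T, B6->S, B5->T, B8->F, B10->F; outcomes B1=T, B2=E, B5=T, B6=S, B8=F, B10=F
input #5, h=10, p=1: events B2->E, B1->T, B6->S, B5->T, B8->F, B10->F; outcomes B1=T, B2=E, B5=T, B6=S, B8=F, B10=F
input #6, h=6, p=5: events B2->E, B1->T, B6->S, B5->T, B8->F, B10->F; outcomes B1=T, B2=E, B5=T, B6=S, B8=F, B10=F
input #7, h=15, p=4: events B2->E, B1->T, B6->S, B5->T, B8->F, B10->F; outcomes B1=T, B2=E, B5=T, B6=S, B8=F, B10=F
input #8, h=15, p=7: events B2->S, B1->F, B3->F, B4->T, B6->E, B5->F, B7->F, B8->F, B10->T; outcomes B1=F, B2=S, B3=F, B4=T, B5=F, B6=E, B7=F, B8=F, B10=T
input #9, h=4, p=3: events B2->E, B1->T, B6->S, B5->T, B8->F, B10->F; outcomes B1=T, B2=E, B5=T, B6=S, B8=F, B10=F
input #10, h=12, p=2: events B2->E, B1->F, B3->F, B4->T, B6->S, B5->T, B8->F, B10->F; outcomes B1=F, B2=E, B3=F, B4=T, B5=T, B6=S, B8=F, B10=F
the full pool covers 15 outcomes: B1=T, B1=F, B2=S, B2=E, B3=F, B4=T, B4=F, B5=T, B5=F, B6=S, B6=E, B7=F, B8=F, B10=T, B10=F
size 1 is not enough: best union over all size-1 subsets is 9/15
size 2 is not enough: best union over all size-2 subsets is 14/15
size 3: inputs {2, 3, 8} cover all 15 outcomes, and no lexicographically smaller subset of this size does
Answer: 2, 3, 8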